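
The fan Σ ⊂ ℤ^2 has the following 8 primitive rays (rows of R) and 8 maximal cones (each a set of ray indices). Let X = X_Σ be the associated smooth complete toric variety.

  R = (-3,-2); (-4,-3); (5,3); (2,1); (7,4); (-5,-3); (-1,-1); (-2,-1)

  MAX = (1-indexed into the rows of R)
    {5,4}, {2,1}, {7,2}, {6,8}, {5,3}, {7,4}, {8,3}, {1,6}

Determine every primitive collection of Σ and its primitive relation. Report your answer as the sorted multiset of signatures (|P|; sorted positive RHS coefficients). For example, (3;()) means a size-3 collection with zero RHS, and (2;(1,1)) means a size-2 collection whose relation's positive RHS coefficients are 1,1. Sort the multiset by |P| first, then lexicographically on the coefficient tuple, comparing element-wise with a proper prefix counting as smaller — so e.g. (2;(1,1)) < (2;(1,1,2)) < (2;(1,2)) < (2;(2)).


|primitive collections| = 20. Relations:

  {3,6}:  v_{3} + v_{6} = 0  so sig = (2;())
  {4,8}:  v_{4} + v_{8} = 0  so sig = (2;())
  {1,3}:  v_{1} + v_{3} = v_{4}  so sig = (2;(1))
  {1,4}:  v_{1} + v_{4} = v_{7}  so sig = (2;(1))
  {1,7}:  v_{1} + v_{7} = v_{2}  so sig = (2;(1))
  {1,8}:  v_{1} + v_{8} = v_{6}  so sig = (2;(1))
  {3,4}:  v_{3} + v_{4} = v_{5}  so sig = (2;(1))
  {4,6}:  v_{4} + v_{6} = v_{1}  so sig = (2;(1))
  {5,6}:  v_{5} + v_{6} = v_{4}  so sig = (2;(1))
  {5,8}:  v_{5} + v_{8} = v_{3}  so sig = (2;(1))
  {7,8}:  v_{7} + v_{8} = v_{1}  so sig = (2;(1))
  {2,3}:  v_{2} + v_{3} = v_{4} + v_{7}  so sig = (2;(1,1))
  {2,5}:  v_{2} + v_{5} = 2·v_{4} + v_{7}  so sig = (2;(1,2))
  {1,5}:  v_{1} + v_{5} = 2·v_{4}  so sig = (2;(2))
  {2,4}:  v_{2} + v_{4} = 2·v_{7}  so sig = (2;(2))
  {2,8}:  v_{2} + v_{8} = 2·v_{1}  so sig = (2;(2))
  {3,7}:  v_{3} + v_{7} = 2·v_{4}  so sig = (2;(2))
  {6,7}:  v_{6} + v_{7} = 2·v_{1}  so sig = (2;(2))
  {2,6}:  v_{2} + v_{6} = 3·v_{1}  so sig = (2;(3))
  {5,7}:  v_{5} + v_{7} = 3·v_{4}  so sig = (2;(3))

so the primitive-relation signature multiset is
    |P|=2: 20 collections, coeffs (), (), (1), (1), (1), (1), (1), (1), (1), (1), (1), (1,1), (1,2), (2), (2), (2), (2), (2), (3), (3)


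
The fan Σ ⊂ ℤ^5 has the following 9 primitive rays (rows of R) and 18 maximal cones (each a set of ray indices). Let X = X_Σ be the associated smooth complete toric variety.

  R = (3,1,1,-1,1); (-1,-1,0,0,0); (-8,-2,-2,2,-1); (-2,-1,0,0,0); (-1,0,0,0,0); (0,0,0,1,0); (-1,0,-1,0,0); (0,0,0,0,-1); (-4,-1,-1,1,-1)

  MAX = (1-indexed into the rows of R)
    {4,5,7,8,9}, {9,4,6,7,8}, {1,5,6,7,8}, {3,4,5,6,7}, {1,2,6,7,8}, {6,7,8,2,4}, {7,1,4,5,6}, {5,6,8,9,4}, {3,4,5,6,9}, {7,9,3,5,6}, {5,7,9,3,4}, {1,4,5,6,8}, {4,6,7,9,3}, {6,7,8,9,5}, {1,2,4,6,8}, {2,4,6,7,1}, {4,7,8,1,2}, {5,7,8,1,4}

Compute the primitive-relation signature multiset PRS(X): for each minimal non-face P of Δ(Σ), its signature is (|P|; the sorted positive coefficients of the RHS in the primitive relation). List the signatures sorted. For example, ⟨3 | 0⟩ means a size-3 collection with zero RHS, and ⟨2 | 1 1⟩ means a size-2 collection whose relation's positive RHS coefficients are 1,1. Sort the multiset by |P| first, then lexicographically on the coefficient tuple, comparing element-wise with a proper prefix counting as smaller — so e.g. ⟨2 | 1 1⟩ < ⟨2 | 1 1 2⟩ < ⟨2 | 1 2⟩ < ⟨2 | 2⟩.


9 minimal non-faces of Δ(Σ) (on 9 rays):

  {1,9}:  v_{1} + v_{9} = v_{5} — sig = ⟨2 | 1⟩
  {2,5}:  v_{2} + v_{5} = v_{4} — sig = ⟨2 | 1⟩
  {1,3}:  v_{1} + v_{3} = v_{4} + 2·v_{5} + v_{6} + v_{7} — sig = ⟨2 | 1 1 1 2⟩
  {2,3}:  v_{2} + v_{3} = 2·v_{4} + v_{6} + v_{7} + v_{9} — sig = ⟨2 | 1 1 1 2⟩
  {2,9}:  v_{2} + v_{9} = 2·v_{4} + v_{6} + v_{7} + v_{8} — sig = ⟨2 | 1 1 1 2⟩
  {3,8}:  v_{3} + v_{8} = 2·v_{9} — sig = ⟨2 | 2⟩
  {1,4,6,7,8}:  v_{1} + v_{4} + v_{6} + v_{7} + v_{8} = 0 — sig = ⟨5 | 0⟩
  {4,5,6,7,8}:  v_{4} + v_{5} + v_{6} + v_{7} + v_{8} = v_{9} — sig = ⟨5 | 1⟩
  {4,5,6,7,9}:  v_{4} + v_{5} + v_{6} + v_{7} + v_{9} = v_{3} — sig = ⟨5 | 1⟩

Hence PRS(X_Σ) =
    |P|=2: 6 collections, coeffs (1), (1), (1,1,1,2), (1,1,1,2), (1,1,1,2), (2)
    |P|=5: 3 collections, coeffs (), (1), (1)


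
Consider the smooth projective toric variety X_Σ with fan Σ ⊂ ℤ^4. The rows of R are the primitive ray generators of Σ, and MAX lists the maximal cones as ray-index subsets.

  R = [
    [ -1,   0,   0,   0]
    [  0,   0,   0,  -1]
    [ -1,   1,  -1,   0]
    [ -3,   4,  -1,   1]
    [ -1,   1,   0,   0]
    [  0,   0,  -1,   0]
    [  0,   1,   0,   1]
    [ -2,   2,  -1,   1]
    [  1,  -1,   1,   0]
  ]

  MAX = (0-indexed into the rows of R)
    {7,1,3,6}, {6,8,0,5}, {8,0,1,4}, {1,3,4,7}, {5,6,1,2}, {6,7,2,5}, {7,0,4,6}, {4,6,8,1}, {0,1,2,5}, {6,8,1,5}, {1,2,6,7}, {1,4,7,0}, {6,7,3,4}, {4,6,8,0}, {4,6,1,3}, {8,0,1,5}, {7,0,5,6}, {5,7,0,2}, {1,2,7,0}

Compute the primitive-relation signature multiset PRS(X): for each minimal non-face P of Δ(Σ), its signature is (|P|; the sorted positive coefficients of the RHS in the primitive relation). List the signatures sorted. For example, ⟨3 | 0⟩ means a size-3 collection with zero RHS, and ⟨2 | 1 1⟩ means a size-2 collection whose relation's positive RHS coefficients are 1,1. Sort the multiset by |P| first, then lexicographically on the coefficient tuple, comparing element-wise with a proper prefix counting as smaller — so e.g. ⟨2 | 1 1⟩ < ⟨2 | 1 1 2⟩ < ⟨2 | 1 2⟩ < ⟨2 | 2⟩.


12 collections generate NE(X_Σ); each relation:

  P={2,8}:  v_{2} + v_{8} = 0  ⟹  sig = ⟨2 | 0⟩
  P={4,5}:  v_{4} + v_{5} = v_{2}  ⟹  sig = ⟨2 | 1⟩
  P={2,4}:  v_{2} + v_{4} = v_{1} + v_{7}  ⟹  sig = ⟨2 | 1 1⟩
  P={7,8}:  v_{7} + v_{8} = v_{0} + v_{6}  ⟹  sig = ⟨2 | 1 1⟩
  P={3,5}:  v_{3} + v_{5} = v_{1} + v_{2} + v_{6} + v_{7}  ⟹  sig = ⟨2 | 1 1 1 1⟩
  P={0,3}:  v_{0} + v_{3} = 2·v_{4} + v_{7}  ⟹  sig = ⟨2 | 1 2⟩
  P={3,8}:  v_{3} + v_{8} = 2·v_{4} + v_{6}  ⟹  sig = ⟨2 | 1 2⟩
  P={2,3}:  v_{2} + v_{3} = 2·v_{1} + v_{6} + 2·v_{7}  ⟹  sig = ⟨2 | 1 2 2⟩
  P={0,1,6}:  v_{0} + v_{1} + v_{6} = v_{4}  ⟹  sig = ⟨3 | 1⟩
  P={0,2,6}:  v_{0} + v_{2} + v_{6} = v_{7}  ⟹  sig = ⟨3 | 1⟩
  P={1,5,7}:  v_{1} + v_{5} + v_{7} = 2·v_{2}  ⟹  sig = ⟨3 | 2⟩
  P={1,4,6,7}:  v_{1} + v_{4} + v_{6} + v_{7} = v_{3}  ⟹  sig = ⟨4 | 1⟩

Signatures (|P|; sorted positive RHS coefficients), sorted:
    |P|=2: 8 collections, coeffs (), (1), (1,1), (1,1), (1,1,1,1), (1,2), (1,2), (1,2,2)
    |P|=3: 3 collections, coeffs (1), (1), (2)
    |P|=4: 1 collection, coeffs (1)


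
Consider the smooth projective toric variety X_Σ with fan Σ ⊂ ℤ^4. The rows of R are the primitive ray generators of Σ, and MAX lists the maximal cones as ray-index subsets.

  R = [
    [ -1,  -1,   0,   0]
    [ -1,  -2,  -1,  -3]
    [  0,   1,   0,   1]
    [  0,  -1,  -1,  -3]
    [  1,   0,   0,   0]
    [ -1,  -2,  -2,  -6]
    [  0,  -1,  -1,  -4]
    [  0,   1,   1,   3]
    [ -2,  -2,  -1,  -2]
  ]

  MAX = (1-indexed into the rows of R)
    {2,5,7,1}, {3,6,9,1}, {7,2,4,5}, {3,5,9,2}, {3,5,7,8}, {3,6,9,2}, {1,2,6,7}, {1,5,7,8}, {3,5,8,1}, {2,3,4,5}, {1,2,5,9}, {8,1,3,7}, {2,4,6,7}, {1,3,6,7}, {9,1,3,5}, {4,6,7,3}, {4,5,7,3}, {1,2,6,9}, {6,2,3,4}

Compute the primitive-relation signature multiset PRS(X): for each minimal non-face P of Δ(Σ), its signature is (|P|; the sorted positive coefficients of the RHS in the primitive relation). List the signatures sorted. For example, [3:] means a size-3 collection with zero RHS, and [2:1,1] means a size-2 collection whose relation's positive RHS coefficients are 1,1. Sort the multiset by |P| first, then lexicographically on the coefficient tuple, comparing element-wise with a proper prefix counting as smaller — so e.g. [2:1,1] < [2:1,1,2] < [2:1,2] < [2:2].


The 11 primitive collections of Σ (r=9, n=4):

  {4,8}:  v_{4} + v_{8} = 0 ; sig = [2:]
  {1,4}:  v_{1} + v_{4} = v_{2} ; sig = [2:1]
  {2,8}:  v_{2} + v_{8} = v_{1} ; sig = [2:1]
  {7,9}:  v_{7} + v_{9} = v_{1} + v_{6} ; sig = [2:1,1]
  {6,8}:  v_{6} + v_{8} = v_{1} + v_{3} + v_{7} ; sig = [2:1,1,1]
  {4,9}:  v_{4} + v_{9} = 2·v_{2} + v_{3} ; sig = [2:1,2]
  {8,9}:  v_{8} + v_{9} = 2·v_{1} + v_{3} ; sig = [2:1,2]
  {5,6}:  v_{5} + v_{6} = 2·v_{4} ; sig = [2:2]
  {1,2,3}:  v_{1} + v_{2} + v_{3} = v_{9} ; sig = [3:1]
  {2,3,7}:  v_{2} + v_{3} + v_{7} = v_{6} ; sig = [3:1]
  {1,3,5,7}:  v_{1} + v_{3} + v_{5} + v_{7} = v_{4} ; sig = [4:1]

Sorted signature multiset PRS(X):
{ [2:],  [2:1] ×2,  [2:1,1],  [2:1,1,1],  [2:1,2] ×2,  [2:2],  [3:1] ×2,  [4:1] }


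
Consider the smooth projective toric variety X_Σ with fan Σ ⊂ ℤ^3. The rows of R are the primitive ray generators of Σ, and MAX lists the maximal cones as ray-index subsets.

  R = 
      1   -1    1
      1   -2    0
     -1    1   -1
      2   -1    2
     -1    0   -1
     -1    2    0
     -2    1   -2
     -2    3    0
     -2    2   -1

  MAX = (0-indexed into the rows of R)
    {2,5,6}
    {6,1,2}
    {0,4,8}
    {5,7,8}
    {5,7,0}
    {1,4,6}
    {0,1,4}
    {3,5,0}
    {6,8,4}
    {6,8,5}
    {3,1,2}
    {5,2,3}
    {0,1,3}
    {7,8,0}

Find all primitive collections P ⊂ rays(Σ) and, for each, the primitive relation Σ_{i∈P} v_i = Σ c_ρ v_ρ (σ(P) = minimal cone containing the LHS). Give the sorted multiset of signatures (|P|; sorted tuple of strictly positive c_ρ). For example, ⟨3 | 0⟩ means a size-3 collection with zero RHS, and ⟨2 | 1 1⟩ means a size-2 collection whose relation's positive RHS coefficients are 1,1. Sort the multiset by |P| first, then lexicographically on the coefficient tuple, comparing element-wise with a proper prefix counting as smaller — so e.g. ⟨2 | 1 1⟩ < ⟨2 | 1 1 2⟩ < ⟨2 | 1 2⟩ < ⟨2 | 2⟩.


Primitive collections (16):

  P = {0,2}:  v_{0} + v_{2} = 0  so sig = ⟨2 | 0⟩
  P = {1,5}:  v_{1} + v_{5} = 0  so sig = ⟨2 | 0⟩
  P = {3,6}:  v_{3} + v_{6} = 0  so sig = ⟨2 | 0⟩
  P = {0,6}:  v_{0} + v_{6} = v_{4}  so sig = ⟨2 | 1⟩
  P = {1,8}:  v_{1} + v_{8} = v_{4}  so sig = ⟨2 | 1⟩
  P = {2,4}:  v_{2} + v_{4} = v_{6}  so sig = ⟨2 | 1⟩
  P = {3,4}:  v_{3} + v_{4} = v_{0}  so sig = ⟨2 | 1⟩
  P = {4,5}:  v_{4} + v_{5} = v_{8}  so sig = ⟨2 | 1⟩
  P = {1,7}:  v_{1} + v_{7} = v_{0} + v_{8}  so sig = ⟨2 | 1 1⟩
  P = {2,7}:  v_{2} + v_{7} = v_{5} + v_{8}  so sig = ⟨2 | 1 1⟩
  P = {2,8}:  v_{2} + v_{8} = v_{5} + v_{6}  so sig = ⟨2 | 1 1⟩
  P = {3,8}:  v_{3} + v_{8} = v_{0} + v_{5}  so sig = ⟨2 | 1 1⟩
  P = {4,7}:  v_{4} + v_{7} = v_{0} + 2·v_{8}  so sig = ⟨2 | 1 2⟩
  P = {6,7}:  v_{6} + v_{7} = 2·v_{8}  so sig = ⟨2 | 2⟩
  P = {3,7}:  v_{3} + v_{7} = 2·v_{0} + 2·v_{5}  so sig = ⟨2 | 2 2⟩
  P = {0,5,8}:  v_{0} + v_{5} + v_{8} = v_{7}  so sig = ⟨3 | 1⟩

Signatures (|P|; sorted positive RHS coefficients), sorted:
    ⟨2 | 0⟩
    ⟨2 | 0⟩
    ⟨2 | 0⟩
    ⟨2 | 1⟩
    ⟨2 | 1⟩
    ⟨2 | 1⟩
    ⟨2 | 1⟩
    ⟨2 | 1⟩
    ⟨2 | 1 1⟩
    ⟨2 | 1 1⟩
    ⟨2 | 1 1⟩
    ⟨2 | 1 1⟩
    ⟨2 | 1 2⟩
    ⟨2 | 2⟩
    ⟨2 | 2 2⟩
    ⟨3 | 1⟩


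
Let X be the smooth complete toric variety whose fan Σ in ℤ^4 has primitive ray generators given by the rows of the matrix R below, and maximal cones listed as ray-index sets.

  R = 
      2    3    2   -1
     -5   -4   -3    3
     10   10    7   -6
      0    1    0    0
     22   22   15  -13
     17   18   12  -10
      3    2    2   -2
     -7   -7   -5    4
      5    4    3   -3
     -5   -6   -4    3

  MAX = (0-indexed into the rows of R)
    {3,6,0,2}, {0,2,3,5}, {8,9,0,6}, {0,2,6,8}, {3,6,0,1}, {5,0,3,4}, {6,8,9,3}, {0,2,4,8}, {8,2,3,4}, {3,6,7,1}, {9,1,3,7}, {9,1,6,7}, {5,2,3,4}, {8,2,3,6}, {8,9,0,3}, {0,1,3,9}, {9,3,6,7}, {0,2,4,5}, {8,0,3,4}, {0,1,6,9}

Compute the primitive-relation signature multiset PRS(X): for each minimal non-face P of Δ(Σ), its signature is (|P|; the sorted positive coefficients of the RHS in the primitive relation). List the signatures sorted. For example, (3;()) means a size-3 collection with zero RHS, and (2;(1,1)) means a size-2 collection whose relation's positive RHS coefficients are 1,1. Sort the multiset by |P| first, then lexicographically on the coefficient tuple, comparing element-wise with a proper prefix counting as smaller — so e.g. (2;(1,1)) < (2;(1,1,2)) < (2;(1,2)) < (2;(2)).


Primitive collections (20):

  • {1,8}:  v_{1} + v_{8} = 0  →  sig = (2;())
  • {0,7}:  v_{0} + v_{7} = v_{1}  →  sig = (2;(1))
  • {1,4}:  v_{1} + v_{4} = v_{5}  →  sig = (2;(1))
  • {2,9}:  v_{2} + v_{9} = v_{8}  →  sig = (2;(1))
  • {5,8}:  v_{5} + v_{8} = v_{4}  →  sig = (2;(1))
  • {2,7}:  v_{2} + v_{7} = v_{3} + v_{6}  →  sig = (2;(1,1))
  • {5,7}:  v_{5} + v_{7} = v_{2} + v_{3}  →  sig = (2;(1,1))
  • {1,2}:  v_{1} + v_{2} = v_{0} + v_{3} + v_{6}  →  sig = (2;(1,1,1))
  • {1,5}:  v_{1} + v_{5} = v_{0} + v_{2} + v_{3}  →  sig = (2;(1,1,1))
  • {4,7}:  v_{4} + v_{7} = v_{2} + v_{3} + v_{8}  →  sig = (2;(1,1,1))
  • {7,8}:  v_{7} + v_{8} = v_{3} + v_{6} + v_{9}  →  sig = (2;(1,1,1))
  • {5,9}:  v_{5} + v_{9} = v_{0} + v_{3} + 2·v_{8}  →  sig = (2;(1,1,2))
  • {4,9}:  v_{4} + v_{9} = v_{0} + v_{3} + 3·v_{8}  →  sig = (2;(1,1,3))
  • {4,6}:  v_{4} + v_{6} = 2·v_{2} + v_{8}  →  sig = (2;(1,2))
  • {5,6}:  v_{5} + v_{6} = 2·v_{2}  →  sig = (2;(2))
  • {0,3,6,9}:  v_{0} + v_{3} + v_{6} + v_{9} = 0  →  sig = (4;())
  • {0,2,3,8}:  v_{0} + v_{2} + v_{3} + v_{8} = v_{5}  →  sig = (4;(1))
  • {0,3,6,8}:  v_{0} + v_{3} + v_{6} + v_{8} = v_{2}  →  sig = (4;(1))
  • {1,3,6,9}:  v_{1} + v_{3} + v_{6} + v_{9} = v_{7}  →  sig = (4;(1))
  • {0,2,3,4}:  v_{0} + v_{2} + v_{3} + v_{4} = 2·v_{5}  →  sig = (4;(2))

so the primitive-relation signature multiset is
{ (2;()),  (2;(1)) ×4,  (2;(1,1)) ×2,  (2;(1,1,1)) ×4,  (2;(1,1,2)),  (2;(1,1,3)),  (2;(1,2)),  (2;(2)),  (4;()),  (4;(1)) ×3,  (4;(2)) }


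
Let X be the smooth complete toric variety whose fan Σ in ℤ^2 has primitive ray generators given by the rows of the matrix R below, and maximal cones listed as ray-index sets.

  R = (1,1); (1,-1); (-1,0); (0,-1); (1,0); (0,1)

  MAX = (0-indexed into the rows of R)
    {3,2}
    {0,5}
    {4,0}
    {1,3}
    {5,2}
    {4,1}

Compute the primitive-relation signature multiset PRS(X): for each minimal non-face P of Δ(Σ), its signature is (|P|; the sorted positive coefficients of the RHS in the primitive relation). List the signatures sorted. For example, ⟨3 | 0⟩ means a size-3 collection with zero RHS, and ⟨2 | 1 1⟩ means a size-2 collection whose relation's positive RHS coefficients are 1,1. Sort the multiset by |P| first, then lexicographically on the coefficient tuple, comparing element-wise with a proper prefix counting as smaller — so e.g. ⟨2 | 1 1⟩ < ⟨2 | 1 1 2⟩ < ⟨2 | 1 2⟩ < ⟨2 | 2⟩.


Primitive collections (9):

  P = {2,4}:  v_{2} + v_{4} = 0 ; sig = ⟨2 | 0⟩
  P = {3,5}:  v_{3} + v_{5} = 0 ; sig = ⟨2 | 0⟩
  P = {0,2}:  v_{0} + v_{2} = v_{5} ; sig = ⟨2 | 1⟩
  P = {0,3}:  v_{0} + v_{3} = v_{4} ; sig = ⟨2 | 1⟩
  P = {1,2}:  v_{1} + v_{2} = v_{3} ; sig = ⟨2 | 1⟩
  P = {1,5}:  v_{1} + v_{5} = v_{4} ; sig = ⟨2 | 1⟩
  P = {3,4}:  v_{3} + v_{4} = v_{1} ; sig = ⟨2 | 1⟩
  P = {4,5}:  v_{4} + v_{5} = v_{0} ; sig = ⟨2 | 1⟩
  P = {0,1}:  v_{0} + v_{1} = 2·v_{4} ; sig = ⟨2 | 2⟩

so the primitive-relation signature multiset is
    ⟨2 | 0⟩
    ⟨2 | 0⟩
    ⟨2 | 1⟩
    ⟨2 | 1⟩
    ⟨2 | 1⟩
    ⟨2 | 1⟩
    ⟨2 | 1⟩
    ⟨2 | 1⟩
    ⟨2 | 2⟩


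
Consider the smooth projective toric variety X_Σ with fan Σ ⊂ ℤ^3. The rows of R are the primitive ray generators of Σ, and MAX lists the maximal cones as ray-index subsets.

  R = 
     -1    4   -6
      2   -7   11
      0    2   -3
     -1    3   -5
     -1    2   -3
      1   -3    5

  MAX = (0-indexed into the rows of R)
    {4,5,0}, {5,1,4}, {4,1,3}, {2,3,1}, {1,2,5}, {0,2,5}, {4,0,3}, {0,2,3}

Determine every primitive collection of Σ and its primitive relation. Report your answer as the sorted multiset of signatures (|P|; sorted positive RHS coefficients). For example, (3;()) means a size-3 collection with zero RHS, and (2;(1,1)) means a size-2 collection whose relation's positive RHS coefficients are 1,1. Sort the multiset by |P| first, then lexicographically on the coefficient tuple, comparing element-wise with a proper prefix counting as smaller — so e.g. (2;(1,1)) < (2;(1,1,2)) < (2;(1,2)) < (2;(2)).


|primitive collections| = 3. Relations:

  P={3,5}:  v_{3} + v_{5} = 0  ⇒ sig = (2;())
  P={0,1}:  v_{0} + v_{1} = v_{5}  ⇒ sig = (2;(1))
  P={2,4}:  v_{2} + v_{4} = v_{0}  ⇒ sig = (2;(1))

so the primitive-relation signature multiset is
[(2;()), (2;(1)), (2;(1))]


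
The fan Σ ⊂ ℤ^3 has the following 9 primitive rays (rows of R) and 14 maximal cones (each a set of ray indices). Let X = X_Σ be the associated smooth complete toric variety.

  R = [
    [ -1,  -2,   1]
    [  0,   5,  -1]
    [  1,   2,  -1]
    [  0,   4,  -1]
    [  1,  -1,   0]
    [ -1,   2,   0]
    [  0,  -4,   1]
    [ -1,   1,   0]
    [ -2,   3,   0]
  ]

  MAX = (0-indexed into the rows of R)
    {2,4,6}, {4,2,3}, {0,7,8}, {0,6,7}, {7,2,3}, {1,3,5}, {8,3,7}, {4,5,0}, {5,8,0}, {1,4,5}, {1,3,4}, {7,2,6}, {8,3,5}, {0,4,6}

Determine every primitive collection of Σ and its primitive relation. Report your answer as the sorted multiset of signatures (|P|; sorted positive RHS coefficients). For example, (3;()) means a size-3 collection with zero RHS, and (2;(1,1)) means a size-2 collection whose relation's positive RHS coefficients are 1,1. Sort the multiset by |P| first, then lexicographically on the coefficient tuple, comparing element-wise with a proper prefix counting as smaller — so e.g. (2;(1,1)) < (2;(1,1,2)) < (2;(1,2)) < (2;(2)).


Δ(Σ) — 9 vertices, 16 min non-faces:

  {0,2}:  v_{0} + v_{2} = 0  →  sig = (2;())
  {3,6}:  v_{3} + v_{6} = 0  →  sig = (2;())
  {4,7}:  v_{4} + v_{7} = 0  →  sig = (2;())
  {0,3}:  v_{0} + v_{3} = v_{5}  →  sig = (2;(1))
  {2,5}:  v_{2} + v_{5} = v_{3}  →  sig = (2;(1))
  {4,8}:  v_{4} + v_{8} = v_{5}  →  sig = (2;(1))
  {5,6}:  v_{5} + v_{6} = v_{0}  →  sig = (2;(1))
  {5,7}:  v_{5} + v_{7} = v_{8}  →  sig = (2;(1))
  {1,6}:  v_{1} + v_{6} = v_{4} + v_{5}  →  sig = (2;(1,1))
  {1,7}:  v_{1} + v_{7} = v_{3} + v_{5}  →  sig = (2;(1,1))
  {2,8}:  v_{2} + v_{8} = v_{3} + v_{7}  →  sig = (2;(1,1))
  {6,8}:  v_{6} + v_{8} = v_{0} + v_{7}  →  sig = (2;(1,1))
  {0,1}:  v_{0} + v_{1} = v_{4} + 2·v_{5}  →  sig = (2;(1,2))
  {1,2}:  v_{1} + v_{2} = 2·v_{3} + v_{4}  →  sig = (2;(1,2))
  {1,8}:  v_{1} + v_{8} = v_{3} + 2·v_{5}  →  sig = (2;(1,2))
  {3,4,5}:  v_{3} + v_{4} + v_{5} = v_{1}  →  sig = (3;(1))

Hence PRS(X_Σ) =
    (2;())
    (2;())
    (2;())
    (2;(1))
    (2;(1))
    (2;(1))
    (2;(1))
    (2;(1))
    (2;(1,1))
    (2;(1,1))
    (2;(1,1))
    (2;(1,1))
    (2;(1,2))
    (2;(1,2))
    (2;(1,2))
    (3;(1))


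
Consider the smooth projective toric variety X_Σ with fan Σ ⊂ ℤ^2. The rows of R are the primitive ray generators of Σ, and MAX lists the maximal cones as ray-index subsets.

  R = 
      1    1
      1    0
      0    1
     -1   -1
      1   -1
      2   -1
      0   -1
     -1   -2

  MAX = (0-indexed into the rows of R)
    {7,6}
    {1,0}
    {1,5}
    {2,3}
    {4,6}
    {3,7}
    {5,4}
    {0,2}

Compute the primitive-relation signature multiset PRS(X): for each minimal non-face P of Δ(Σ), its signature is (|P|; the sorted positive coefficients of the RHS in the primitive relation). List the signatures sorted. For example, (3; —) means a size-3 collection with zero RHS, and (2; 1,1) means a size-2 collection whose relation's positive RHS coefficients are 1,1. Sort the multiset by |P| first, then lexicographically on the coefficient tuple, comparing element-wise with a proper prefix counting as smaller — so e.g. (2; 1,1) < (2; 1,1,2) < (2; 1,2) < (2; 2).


20 minimal non-faces of Δ(Σ) (on 8 rays):

  P={0,3}:  v_{0} + v_{3} = 0  →  sig = (2; —)
  P={2,6}:  v_{2} + v_{6} = 0  →  sig = (2; —)
  P={0,6}:  v_{0} + v_{6} = v_{1}  →  sig = (2; 1)
  P={0,7}:  v_{0} + v_{7} = v_{6}  →  sig = (2; 1)
  P={1,2}:  v_{1} + v_{2} = v_{0}  →  sig = (2; 1)
  P={1,3}:  v_{1} + v_{3} = v_{6}  →  sig = (2; 1)
  P={1,4}:  v_{1} + v_{4} = v_{5}  →  sig = (2; 1)
  P={1,6}:  v_{1} + v_{6} = v_{4}  →  sig = (2; 1)
  P={2,4}:  v_{2} + v_{4} = v_{1}  →  sig = (2; 1)
  P={2,7}:  v_{2} + v_{7} = v_{3}  →  sig = (2; 1)
  P={3,6}:  v_{3} + v_{6} = v_{7}  →  sig = (2; 1)
  P={3,5}:  v_{3} + v_{5} = v_{4} + v_{6}  →  sig = (2; 1,1)
  P={5,7}:  v_{5} + v_{7} = v_{4} + 2·v_{6}  →  sig = (2; 1,2)
  P={0,4}:  v_{0} + v_{4} = 2·v_{1}  →  sig = (2; 2)
  P={1,7}:  v_{1} + v_{7} = 2·v_{6}  →  sig = (2; 2)
  P={2,5}:  v_{2} + v_{5} = 2·v_{1}  →  sig = (2; 2)
  P={3,4}:  v_{3} + v_{4} = 2·v_{6}  →  sig = (2; 2)
  P={5,6}:  v_{5} + v_{6} = 2·v_{4}  →  sig = (2; 2)
  P={0,5}:  v_{0} + v_{5} = 3·v_{1}  →  sig = (2; 3)
  P={4,7}:  v_{4} + v_{7} = 3·v_{6}  →  sig = (2; 3)

Signatures (|P|; sorted positive RHS coefficients), sorted:
{ (2; —) ×2,  (2; 1) ×9,  (2; 1,1),  (2; 1,2),  (2; 2) ×5,  (2; 3) ×2 }


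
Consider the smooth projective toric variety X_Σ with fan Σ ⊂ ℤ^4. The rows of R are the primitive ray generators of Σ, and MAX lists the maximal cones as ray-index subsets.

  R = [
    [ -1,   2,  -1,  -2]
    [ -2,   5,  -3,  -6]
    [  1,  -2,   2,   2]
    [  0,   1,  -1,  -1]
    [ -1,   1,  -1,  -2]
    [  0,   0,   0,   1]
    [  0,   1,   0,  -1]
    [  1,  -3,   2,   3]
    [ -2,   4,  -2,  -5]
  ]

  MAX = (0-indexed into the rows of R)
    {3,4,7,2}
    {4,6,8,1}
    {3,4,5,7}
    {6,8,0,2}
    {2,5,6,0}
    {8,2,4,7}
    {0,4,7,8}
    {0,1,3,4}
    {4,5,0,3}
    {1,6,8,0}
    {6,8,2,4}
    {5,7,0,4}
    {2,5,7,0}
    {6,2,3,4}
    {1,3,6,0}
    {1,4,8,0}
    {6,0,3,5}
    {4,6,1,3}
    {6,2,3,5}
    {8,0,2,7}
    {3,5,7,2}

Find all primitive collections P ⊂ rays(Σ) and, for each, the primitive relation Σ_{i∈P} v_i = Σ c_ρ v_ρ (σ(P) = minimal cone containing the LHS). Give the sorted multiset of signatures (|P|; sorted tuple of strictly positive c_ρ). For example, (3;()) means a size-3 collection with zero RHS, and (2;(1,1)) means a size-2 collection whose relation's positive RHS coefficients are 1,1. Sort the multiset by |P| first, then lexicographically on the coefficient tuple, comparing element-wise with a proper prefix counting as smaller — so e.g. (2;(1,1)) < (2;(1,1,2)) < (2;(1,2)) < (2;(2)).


|primitive collections| = 12. Relations:

  P = {3,8}:  v_{3} + v_{8} = v_{1} — sig = (2;(1))
  P = {6,7}:  v_{6} + v_{7} = v_{2} — sig = (2;(1))
  P = {1,7}:  v_{1} + v_{7} = v_{4} + v_{6} — sig = (2;(1,1))
  P = {1,2}:  v_{1} + v_{2} = v_{4} + 2·v_{6} — sig = (2;(1,2))
  P = {1,5}:  v_{1} + v_{5} = 2·v_{0} + v_{3} — sig = (2;(1,2))
  P = {5,8}:  v_{5} + v_{8} = 2·v_{0} — sig = (2;(2))
  P = {0,3,7}:  v_{0} + v_{3} + v_{7} = 0 — sig = (3;())
  P = {0,2,3}:  v_{0} + v_{2} + v_{3} = v_{6} — sig = (3;(1))
  P = {0,4,6}:  v_{0} + v_{4} + v_{6} = v_{8} — sig = (3;(1))
  P = {4,5,6}:  v_{4} + v_{5} + v_{6} = v_{0} — sig = (3;(1))
  P = {0,2,4}:  v_{0} + v_{2} + v_{4} = v_{7} + v_{8} — sig = (3;(1,1))
  P = {2,4,5}:  v_{2} + v_{4} + v_{5} = v_{0} + v_{7} — sig = (3;(1,1))

Signatures (|P|; sorted positive RHS coefficients), sorted:
    (2;(1))
    (2;(1))
    (2;(1,1))
    (2;(1,2))
    (2;(1,2))
    (2;(2))
    (3;())
    (3;(1))
    (3;(1))
    (3;(1))
    (3;(1,1))
    (3;(1,1))


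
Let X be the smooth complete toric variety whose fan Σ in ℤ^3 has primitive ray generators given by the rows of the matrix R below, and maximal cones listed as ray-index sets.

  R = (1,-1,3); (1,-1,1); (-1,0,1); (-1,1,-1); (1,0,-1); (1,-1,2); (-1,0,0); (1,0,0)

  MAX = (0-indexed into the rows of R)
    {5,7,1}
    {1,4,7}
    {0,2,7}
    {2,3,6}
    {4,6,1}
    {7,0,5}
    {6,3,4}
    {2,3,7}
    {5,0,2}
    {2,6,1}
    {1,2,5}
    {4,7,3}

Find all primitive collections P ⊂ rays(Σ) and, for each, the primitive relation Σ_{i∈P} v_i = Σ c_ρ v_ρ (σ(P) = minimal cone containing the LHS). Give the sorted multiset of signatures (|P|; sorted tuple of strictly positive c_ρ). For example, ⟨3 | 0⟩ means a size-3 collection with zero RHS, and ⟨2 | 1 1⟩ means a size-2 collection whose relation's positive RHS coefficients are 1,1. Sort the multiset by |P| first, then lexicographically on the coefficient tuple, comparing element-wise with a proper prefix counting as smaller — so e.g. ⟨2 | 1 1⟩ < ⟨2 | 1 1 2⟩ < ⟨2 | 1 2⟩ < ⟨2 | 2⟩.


Δ(Σ) — 8 vertices, 12 min non-faces:

  P = {1,3}:  v_{1} + v_{3} = 0 ; sig = ⟨2 | 0⟩
  P = {2,4}:  v_{2} + v_{4} = 0 ; sig = ⟨2 | 0⟩
  P = {6,7}:  v_{6} + v_{7} = 0 ; sig = ⟨2 | 0⟩
  P = {0,4}:  v_{0} + v_{4} = v_{5} + v_{7} ; sig = ⟨2 | 1 1⟩
  P = {0,6}:  v_{0} + v_{6} = v_{2} + v_{5} ; sig = ⟨2 | 1 1⟩
  P = {3,5}:  v_{3} + v_{5} = v_{2} + v_{7} ; sig = ⟨2 | 1 1⟩
  P = {4,5}:  v_{4} + v_{5} = v_{1} + v_{7} ; sig = ⟨2 | 1 1⟩
  P = {5,6}:  v_{5} + v_{6} = v_{1} + v_{2} ; sig = ⟨2 | 1 1⟩
  P = {0,1}:  v_{0} + v_{1} = 2·v_{5} ; sig = ⟨2 | 2⟩
  P = {0,3}:  v_{0} + v_{3} = 2·v_{2} + 2·v_{7} ; sig = ⟨2 | 2 2⟩
  P = {1,2,7}:  v_{1} + v_{2} + v_{7} = v_{5} ; sig = ⟨3 | 1⟩
  P = {2,5,7}:  v_{2} + v_{5} + v_{7} = v_{0} ; sig = ⟨3 | 1⟩

so the primitive-relation signature multiset is
    |P|=2: 10 collections, coeffs (), (), (), (1,1), (1,1), (1,1), (1,1), (1,1), (2), (2,2)
    |P|=3: 2 collections, coeffs (1), (1)


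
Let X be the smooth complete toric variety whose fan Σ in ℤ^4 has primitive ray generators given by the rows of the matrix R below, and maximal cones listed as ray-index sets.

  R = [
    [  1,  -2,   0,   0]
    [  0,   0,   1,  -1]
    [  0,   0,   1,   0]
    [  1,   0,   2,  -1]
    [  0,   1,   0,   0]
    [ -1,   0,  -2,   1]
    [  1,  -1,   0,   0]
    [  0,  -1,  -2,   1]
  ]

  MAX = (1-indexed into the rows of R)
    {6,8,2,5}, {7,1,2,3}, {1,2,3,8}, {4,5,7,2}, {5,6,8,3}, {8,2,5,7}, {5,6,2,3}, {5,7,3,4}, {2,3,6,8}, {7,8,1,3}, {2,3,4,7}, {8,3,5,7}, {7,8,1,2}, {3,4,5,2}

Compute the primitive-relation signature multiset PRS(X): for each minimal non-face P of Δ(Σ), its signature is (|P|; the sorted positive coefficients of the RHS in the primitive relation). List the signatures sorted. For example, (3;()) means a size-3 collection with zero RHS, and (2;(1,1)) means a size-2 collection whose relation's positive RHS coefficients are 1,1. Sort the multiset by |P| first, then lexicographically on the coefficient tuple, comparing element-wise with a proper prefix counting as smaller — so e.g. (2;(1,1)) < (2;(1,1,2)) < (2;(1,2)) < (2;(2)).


9 minimal non-faces of Δ(Σ) (on 8 rays):

  {4,6}:  v_{4} + v_{6} = 0 — sig = (2;())
  {1,5}:  v_{1} + v_{5} = v_{7} — sig = (2;(1))
  {4,8}:  v_{4} + v_{8} = v_{7} — sig = (2;(1))
  {6,7}:  v_{6} + v_{7} = v_{8} — sig = (2;(1))
  {1,4}:  v_{1} + v_{4} = v_{2} + v_{3} + 2·v_{7} — sig = (2;(1,1,2))
  {1,6}:  v_{1} + v_{6} = v_{2} + v_{3} + 2·v_{8} — sig = (2;(1,1,2))
  {2,3,5,8}:  v_{2} + v_{3} + v_{5} + v_{8} = 0 — sig = (4;())
  {2,3,5,7}:  v_{2} + v_{3} + v_{5} + v_{7} = v_{4} — sig = (4;(1))
  {2,3,7,8}:  v_{2} + v_{3} + v_{7} + v_{8} = v_{1} — sig = (4;(1))

Signatures (|P|; sorted positive RHS coefficients), sorted:
[(2;()), (2;(1)), (2;(1)), (2;(1)), (2;(1,1,2)), (2;(1,1,2)), (4;()), (4;(1)), (4;(1))]


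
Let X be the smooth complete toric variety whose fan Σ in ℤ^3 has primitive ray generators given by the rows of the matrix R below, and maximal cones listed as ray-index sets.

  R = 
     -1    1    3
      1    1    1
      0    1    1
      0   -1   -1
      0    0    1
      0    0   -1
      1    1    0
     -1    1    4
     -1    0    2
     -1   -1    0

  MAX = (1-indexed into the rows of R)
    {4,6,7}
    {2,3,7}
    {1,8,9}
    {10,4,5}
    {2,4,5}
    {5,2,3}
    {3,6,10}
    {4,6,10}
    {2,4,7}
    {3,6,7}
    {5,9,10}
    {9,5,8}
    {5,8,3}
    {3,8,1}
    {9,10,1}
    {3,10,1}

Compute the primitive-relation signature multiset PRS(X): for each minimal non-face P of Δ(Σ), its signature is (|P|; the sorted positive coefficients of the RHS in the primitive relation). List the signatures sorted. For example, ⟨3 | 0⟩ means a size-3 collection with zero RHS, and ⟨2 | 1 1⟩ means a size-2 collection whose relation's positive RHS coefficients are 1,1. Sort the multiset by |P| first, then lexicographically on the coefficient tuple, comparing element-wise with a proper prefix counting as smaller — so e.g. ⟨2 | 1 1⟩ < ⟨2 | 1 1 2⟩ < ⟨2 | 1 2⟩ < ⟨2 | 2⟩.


Σ has 22 primitive collections:

  P={3,4}:  v_{3} + v_{4} = 0  ⇒ sig = ⟨2 | 0⟩
  P={5,6}:  v_{5} + v_{6} = 0  ⇒ sig = ⟨2 | 0⟩
  P={7,10}:  v_{7} + v_{10} = 0  ⇒ sig = ⟨2 | 0⟩
  P={1,4}:  v_{1} + v_{4} = v_{9}  ⇒ sig = ⟨2 | 1⟩
  P={1,5}:  v_{1} + v_{5} = v_{8}  ⇒ sig = ⟨2 | 1⟩
  P={2,6}:  v_{2} + v_{6} = v_{7}  ⇒ sig = ⟨2 | 1⟩
  P={2,10}:  v_{2} + v_{10} = v_{5}  ⇒ sig = ⟨2 | 1⟩
  P={3,9}:  v_{3} + v_{9} = v_{1}  ⇒ sig = ⟨2 | 1⟩
  P={5,7}:  v_{5} + v_{7} = v_{2}  ⇒ sig = ⟨2 | 1⟩
  P={6,8}:  v_{6} + v_{8} = v_{1}  ⇒ sig = ⟨2 | 1⟩
  P={4,8}:  v_{4} + v_{8} = v_{5} + v_{9}  ⇒ sig = ⟨2 | 1 1⟩
  P={4,9}:  v_{4} + v_{9} = v_{5} + v_{10}  ⇒ sig = ⟨2 | 1 1⟩
  P={6,9}:  v_{6} + v_{9} = v_{3} + v_{10}  ⇒ sig = ⟨2 | 1 1⟩
  P={7,9}:  v_{7} + v_{9} = v_{3} + v_{5}  ⇒ sig = ⟨2 | 1 1⟩
  P={1,6}:  v_{1} + v_{6} = 2·v_{3} + v_{10}  ⇒ sig = ⟨2 | 1 2⟩
  P={1,7}:  v_{1} + v_{7} = 2·v_{3} + v_{5}  ⇒ sig = ⟨2 | 1 2⟩
  P={2,9}:  v_{2} + v_{9} = v_{3} + 2·v_{5}  ⇒ sig = ⟨2 | 1 2⟩
  P={8,10}:  v_{8} + v_{10} = 2·v_{9}  ⇒ sig = ⟨2 | 2⟩
  P={1,2}:  v_{1} + v_{2} = 2·v_{3} + 2·v_{5}  ⇒ sig = ⟨2 | 2 2⟩
  P={7,8}:  v_{7} + v_{8} = 2·v_{3} + 2·v_{5}  ⇒ sig = ⟨2 | 2 2⟩
  P={2,8}:  v_{2} + v_{8} = 2·v_{3} + 3·v_{5}  ⇒ sig = ⟨2 | 2 3⟩
  P={3,5,10}:  v_{3} + v_{5} + v_{10} = v_{9}  ⇒ sig = ⟨3 | 1⟩

so the primitive-relation signature multiset is
    ⟨2 | 0⟩
    ⟨2 | 0⟩
    ⟨2 | 0⟩
    ⟨2 | 1⟩
    ⟨2 | 1⟩
    ⟨2 | 1⟩
    ⟨2 | 1⟩
    ⟨2 | 1⟩
    ⟨2 | 1⟩
    ⟨2 | 1⟩
    ⟨2 | 1 1⟩
    ⟨2 | 1 1⟩
    ⟨2 | 1 1⟩
    ⟨2 | 1 1⟩
    ⟨2 | 1 2⟩
    ⟨2 | 1 2⟩
    ⟨2 | 1 2⟩
    ⟨2 | 2⟩
    ⟨2 | 2 2⟩
    ⟨2 | 2 2⟩
    ⟨2 | 2 3⟩
    ⟨3 | 1⟩


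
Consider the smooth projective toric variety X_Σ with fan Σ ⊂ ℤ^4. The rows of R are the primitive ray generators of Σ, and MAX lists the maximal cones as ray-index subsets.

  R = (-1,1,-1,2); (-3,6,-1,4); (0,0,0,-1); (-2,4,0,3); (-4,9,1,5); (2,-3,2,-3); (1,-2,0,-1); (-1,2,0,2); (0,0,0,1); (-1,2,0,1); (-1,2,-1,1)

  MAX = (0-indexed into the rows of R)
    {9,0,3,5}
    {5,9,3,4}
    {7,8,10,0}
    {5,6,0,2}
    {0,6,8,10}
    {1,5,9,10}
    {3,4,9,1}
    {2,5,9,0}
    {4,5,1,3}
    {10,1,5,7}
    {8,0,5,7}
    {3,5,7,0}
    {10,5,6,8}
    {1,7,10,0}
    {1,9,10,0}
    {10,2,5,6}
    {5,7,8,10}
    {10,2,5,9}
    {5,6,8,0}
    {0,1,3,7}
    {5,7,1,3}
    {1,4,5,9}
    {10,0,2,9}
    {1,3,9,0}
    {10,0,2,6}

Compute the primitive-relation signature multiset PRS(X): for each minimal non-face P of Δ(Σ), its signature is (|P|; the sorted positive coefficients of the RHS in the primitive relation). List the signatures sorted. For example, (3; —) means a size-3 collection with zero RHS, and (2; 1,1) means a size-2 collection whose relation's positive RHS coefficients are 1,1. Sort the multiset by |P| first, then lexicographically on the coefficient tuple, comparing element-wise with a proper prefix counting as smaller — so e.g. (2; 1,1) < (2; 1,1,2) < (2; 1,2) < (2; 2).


|primitive collections| = 22. Relations:

  • {2,8}:  v_{2} + v_{8} = 0 — sig = (2; —)
  • {6,9}:  v_{6} + v_{9} = 0 — sig = (2; —)
  • {2,7}:  v_{2} + v_{7} = v_{9} — sig = (2; 1)
  • {3,6}:  v_{3} + v_{6} = v_{7} — sig = (2; 1)
  • {3,10}:  v_{3} + v_{10} = v_{1} — sig = (2; 1)
  • {6,7}:  v_{6} + v_{7} = v_{8} — sig = (2; 1)
  • {7,9}:  v_{7} + v_{9} = v_{3} — sig = (2; 1)
  • {8,9}:  v_{8} + v_{9} = v_{7} — sig = (2; 1)
  • {1,6}:  v_{1} + v_{6} = v_{7} + v_{10} — sig = (2; 1,1)
  • {4,6}:  v_{4} + v_{6} = v_{1} + v_{3} + v_{5} — sig = (2; 1,1,1)
  • {4,8}:  v_{4} + v_{8} = v_{1} + v_{3} + v_{5} + v_{7} — sig = (2; 1,1,1,1)
  • {4,7}:  v_{4} + v_{7} = v_{1} + 2·v_{3} + v_{5} — sig = (2; 1,1,2)
  • {4,10}:  v_{4} + v_{10} = 2·v_{1} + v_{5} + v_{9} — sig = (2; 1,1,2)
  • {2,4}:  v_{2} + v_{4} = v_{1} + v_{5} + 3·v_{9} — sig = (2; 1,1,3)
  • {0,4}:  v_{0} + v_{4} = 2·v_{3} + v_{9} — sig = (2; 1,2)
  • {1,2}:  v_{1} + v_{2} = 2·v_{9} + v_{10} — sig = (2; 1,2)
  • {1,8}:  v_{1} + v_{8} = 2·v_{7} + v_{10} — sig = (2; 1,2)
  • {2,3}:  v_{2} + v_{3} = 2·v_{9} — sig = (2; 2)
  • {3,8}:  v_{3} + v_{8} = 2·v_{7} — sig = (2; 2)
  • {0,5,10}:  v_{0} + v_{5} + v_{10} = 0 — sig = (3; —)
  • {0,1,5}:  v_{0} + v_{1} + v_{5} = v_{3} — sig = (3; 1)
  • {1,3,5,9}:  v_{1} + v_{3} + v_{5} + v_{9} = v_{4} — sig = (4; 1)

Signatures (|P|; sorted positive RHS coefficients), sorted:
{ (2; —) ×2,  (2; 1) ×6,  (2; 1,1),  (2; 1,1,1),  (2; 1,1,1,1),  (2; 1,1,2) ×2,  (2; 1,1,3),  (2; 1,2) ×3,  (2; 2) ×2,  (3; —),  (3; 1),  (4; 1) }


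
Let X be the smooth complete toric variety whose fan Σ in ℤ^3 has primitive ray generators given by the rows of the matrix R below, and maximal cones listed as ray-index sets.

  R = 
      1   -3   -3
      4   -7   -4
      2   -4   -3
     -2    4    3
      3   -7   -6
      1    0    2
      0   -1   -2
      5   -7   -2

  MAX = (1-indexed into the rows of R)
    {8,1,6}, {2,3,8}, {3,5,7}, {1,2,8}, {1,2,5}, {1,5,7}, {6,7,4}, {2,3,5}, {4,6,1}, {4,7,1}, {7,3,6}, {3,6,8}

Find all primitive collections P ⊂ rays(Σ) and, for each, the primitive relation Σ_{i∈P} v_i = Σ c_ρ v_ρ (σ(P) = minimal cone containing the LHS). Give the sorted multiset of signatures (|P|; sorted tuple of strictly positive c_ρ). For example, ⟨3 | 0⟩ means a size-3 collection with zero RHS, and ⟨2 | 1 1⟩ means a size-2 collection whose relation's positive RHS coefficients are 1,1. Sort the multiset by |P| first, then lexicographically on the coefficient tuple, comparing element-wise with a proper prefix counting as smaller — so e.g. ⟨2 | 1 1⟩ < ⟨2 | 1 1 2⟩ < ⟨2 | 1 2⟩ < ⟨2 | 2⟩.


11 collections generate NE(X_Σ); each relation:

  P={3,4}:  v_{3} + v_{4} = 0 — sig = ⟨2 | 0⟩
  P={1,3}:  v_{1} + v_{3} = v_{5} — sig = ⟨2 | 1⟩
  P={2,6}:  v_{2} + v_{6} = v_{8} — sig = ⟨2 | 1⟩
  P={4,5}:  v_{4} + v_{5} = v_{1} — sig = ⟨2 | 1⟩
  P={5,6}:  v_{5} + v_{6} = v_{2} — sig = ⟨2 | 1⟩
  P={2,4}:  v_{2} + v_{4} = v_{1} + v_{6} — sig = ⟨2 | 1 1⟩
  P={4,8}:  v_{4} + v_{8} = v_{1} + 2·v_{6} — sig = ⟨2 | 1 2⟩
  P={7,8}:  v_{7} + v_{8} = 2·v_{3} + v_{6} — sig = ⟨2 | 1 2⟩
  P={2,7}:  v_{2} + v_{7} = 2·v_{3} — sig = ⟨2 | 2⟩
  P={5,8}:  v_{5} + v_{8} = 2·v_{2} — sig = ⟨2 | 2⟩
  P={1,6,7}:  v_{1} + v_{6} + v_{7} = v_{3} — sig = ⟨3 | 1⟩

Sorted signature multiset PRS(X):
{ ⟨2 | 0⟩,  ⟨2 | 1⟩ ×4,  ⟨2 | 1 1⟩,  ⟨2 | 1 2⟩ ×2,  ⟨2 | 2⟩ ×2,  ⟨3 | 1⟩ }


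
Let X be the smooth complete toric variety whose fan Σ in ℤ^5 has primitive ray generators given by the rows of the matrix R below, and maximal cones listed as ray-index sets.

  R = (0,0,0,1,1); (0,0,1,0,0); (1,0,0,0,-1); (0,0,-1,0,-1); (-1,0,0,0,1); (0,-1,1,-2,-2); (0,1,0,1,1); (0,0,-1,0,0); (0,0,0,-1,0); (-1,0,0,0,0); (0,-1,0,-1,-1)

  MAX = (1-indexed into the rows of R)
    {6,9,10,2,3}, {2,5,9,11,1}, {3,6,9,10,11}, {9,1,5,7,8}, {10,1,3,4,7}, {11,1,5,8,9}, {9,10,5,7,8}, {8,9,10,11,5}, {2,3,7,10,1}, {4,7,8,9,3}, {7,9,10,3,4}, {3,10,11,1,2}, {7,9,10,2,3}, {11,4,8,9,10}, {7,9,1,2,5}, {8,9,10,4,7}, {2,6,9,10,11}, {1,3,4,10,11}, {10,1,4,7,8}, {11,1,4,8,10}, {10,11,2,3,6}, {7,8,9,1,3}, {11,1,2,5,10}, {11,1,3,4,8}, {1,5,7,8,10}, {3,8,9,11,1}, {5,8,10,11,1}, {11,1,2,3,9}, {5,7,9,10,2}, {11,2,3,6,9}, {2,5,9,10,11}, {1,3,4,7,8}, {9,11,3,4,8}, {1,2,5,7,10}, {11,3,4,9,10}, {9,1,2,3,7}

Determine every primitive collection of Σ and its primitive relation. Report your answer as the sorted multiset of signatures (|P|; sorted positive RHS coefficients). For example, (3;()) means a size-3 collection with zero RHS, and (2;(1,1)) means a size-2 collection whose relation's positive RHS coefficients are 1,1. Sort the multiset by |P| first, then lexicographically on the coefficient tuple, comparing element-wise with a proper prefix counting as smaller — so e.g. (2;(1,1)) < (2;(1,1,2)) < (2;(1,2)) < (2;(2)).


Σ has 14 primitive collections:

  {2,8}:  v_{2} + v_{8} = 0 ; sig = (2;())
  {3,5}:  v_{3} + v_{5} = 0 ; sig = (2;())
  {7,11}:  v_{7} + v_{11} = 0 ; sig = (2;())
  {1,6}:  v_{1} + v_{6} = v_{2} + v_{11} ; sig = (2;(1,1))
  {2,4}:  v_{2} + v_{4} = v_{3} + v_{10} ; sig = (2;(1,1))
  {4,5}:  v_{4} + v_{5} = v_{8} + v_{10} ; sig = (2;(1,1))
  {5,6}:  v_{5} + v_{6} = v_{2} + v_{9} + v_{10} + v_{11} ; sig = (2;(1,1,1,1))
  {6,7}:  v_{6} + v_{7} = v_{2} + v_{3} + v_{9} + v_{10} ; sig = (2;(1,1,1,1))
  {6,8}:  v_{6} + v_{8} = v_{3} + v_{9} + v_{10} + v_{11} ; sig = (2;(1,1,1,1))
  {4,6}:  v_{4} + v_{6} = 2·v_{3} + v_{9} + 2·v_{10} + v_{11} ; sig = (2;(1,1,2,2))
  {1,4,9}:  v_{1} + v_{4} + v_{9} = v_{8} ; sig = (3;(1))
  {1,9,10}:  v_{1} + v_{9} + v_{10} = v_{5} ; sig = (3;(1))
  {3,8,10}:  v_{3} + v_{8} + v_{10} = v_{4} ; sig = (3;(1))
  {2,3,9,10,11}:  v_{2} + v_{3} + v_{9} + v_{10} + v_{11} = v_{6} ; sig = (5;(1))

Sorted signature multiset PRS(X):
{ (2;()) ×3,  (2;(1,1)) ×3,  (2;(1,1,1,1)) ×3,  (2;(1,1,2,2)),  (3;(1)) ×3,  (5;(1)) }


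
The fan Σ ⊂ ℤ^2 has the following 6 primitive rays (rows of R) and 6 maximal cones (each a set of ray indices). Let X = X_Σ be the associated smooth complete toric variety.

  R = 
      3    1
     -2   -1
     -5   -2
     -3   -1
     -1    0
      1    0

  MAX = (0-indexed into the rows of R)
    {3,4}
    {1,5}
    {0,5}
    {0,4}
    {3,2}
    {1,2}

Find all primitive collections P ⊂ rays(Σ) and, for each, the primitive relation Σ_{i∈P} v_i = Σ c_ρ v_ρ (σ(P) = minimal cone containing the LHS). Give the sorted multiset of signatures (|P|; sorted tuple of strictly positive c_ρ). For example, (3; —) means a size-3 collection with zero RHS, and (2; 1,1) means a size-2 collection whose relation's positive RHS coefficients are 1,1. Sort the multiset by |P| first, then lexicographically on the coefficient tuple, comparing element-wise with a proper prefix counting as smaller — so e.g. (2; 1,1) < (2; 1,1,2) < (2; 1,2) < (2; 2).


9 collections generate NE(X_Σ); each relation:

  P={0,3}:  v_{0} + v_{3} = 0 ; sig = (2; —)
  P={4,5}:  v_{4} + v_{5} = 0 ; sig = (2; —)
  P={0,1}:  v_{0} + v_{1} = v_{5} ; sig = (2; 1)
  P={0,2}:  v_{0} + v_{2} = v_{1} ; sig = (2; 1)
  P={1,3}:  v_{1} + v_{3} = v_{2} ; sig = (2; 1)
  P={1,4}:  v_{1} + v_{4} = v_{3} ; sig = (2; 1)
  P={3,5}:  v_{3} + v_{5} = v_{1} ; sig = (2; 1)
  P={2,4}:  v_{2} + v_{4} = 2·v_{3} ; sig = (2; 2)
  P={2,5}:  v_{2} + v_{5} = 2·v_{1} ; sig = (2; 2)

so the primitive-relation signature multiset is
    (2; —)
    (2; —)
    (2; 1)
    (2; 1)
    (2; 1)
    (2; 1)
    (2; 1)
    (2; 2)
    (2; 2)


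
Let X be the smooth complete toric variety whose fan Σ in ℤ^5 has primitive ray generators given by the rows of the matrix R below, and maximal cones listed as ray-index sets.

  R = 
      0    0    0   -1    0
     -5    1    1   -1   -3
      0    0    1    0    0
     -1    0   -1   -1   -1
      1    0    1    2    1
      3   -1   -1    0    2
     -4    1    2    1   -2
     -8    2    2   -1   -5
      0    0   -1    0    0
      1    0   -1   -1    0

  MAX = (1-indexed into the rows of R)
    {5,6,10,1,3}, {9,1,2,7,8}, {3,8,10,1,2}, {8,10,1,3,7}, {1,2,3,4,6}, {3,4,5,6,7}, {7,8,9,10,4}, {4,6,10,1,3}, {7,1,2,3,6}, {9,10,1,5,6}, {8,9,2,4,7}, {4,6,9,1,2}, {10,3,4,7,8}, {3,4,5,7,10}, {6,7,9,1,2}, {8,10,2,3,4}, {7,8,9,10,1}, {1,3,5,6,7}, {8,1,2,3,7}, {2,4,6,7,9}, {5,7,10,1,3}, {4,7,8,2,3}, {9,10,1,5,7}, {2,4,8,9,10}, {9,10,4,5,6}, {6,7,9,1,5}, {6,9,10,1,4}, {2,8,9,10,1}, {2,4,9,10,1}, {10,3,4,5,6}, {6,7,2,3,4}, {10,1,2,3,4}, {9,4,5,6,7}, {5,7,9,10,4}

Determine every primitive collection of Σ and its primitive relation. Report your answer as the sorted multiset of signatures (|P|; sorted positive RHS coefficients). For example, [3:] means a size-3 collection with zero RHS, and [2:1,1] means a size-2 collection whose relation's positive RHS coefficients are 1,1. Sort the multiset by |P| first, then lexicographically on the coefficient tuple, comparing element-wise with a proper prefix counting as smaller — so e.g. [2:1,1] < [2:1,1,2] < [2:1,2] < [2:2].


10 collections generate NE(X_Σ); each relation:

  • {3,9}:  v_{3} + v_{9} = 0 ; sig = [2:]
  • {2,5}:  v_{2} + v_{5} = v_{7} ; sig = [2:1]
  • {6,8}:  v_{6} + v_{8} = v_{2} ; sig = [2:1]
  • {5,8}:  v_{5} + v_{8} = 2·v_{7} + v_{10} ; sig = [2:1,2]
  • {1,4,5}:  v_{1} + v_{4} + v_{5} = 0 ; sig = [3:]
  • {6,7,10}:  v_{6} + v_{7} + v_{10} = 0 ; sig = [3:]
  • {1,4,7}:  v_{1} + v_{4} + v_{7} = v_{2} ; sig = [3:1]
  • {2,7,10}:  v_{2} + v_{7} + v_{10} = v_{8} ; sig = [3:1]
  • {2,6,10}:  v_{2} + v_{6} + v_{10} = v_{1} + v_{4} ; sig = [3:1,1]
  • {1,4,8}:  v_{1} + v_{4} + v_{8} = 2·v_{2} + v_{10} ; sig = [3:1,2]

Hence PRS(X_Σ) =
{ [2:],  [2:1] ×2,  [2:1,2],  [3:] ×2,  [3:1] ×2,  [3:1,1],  [3:1,2] }
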